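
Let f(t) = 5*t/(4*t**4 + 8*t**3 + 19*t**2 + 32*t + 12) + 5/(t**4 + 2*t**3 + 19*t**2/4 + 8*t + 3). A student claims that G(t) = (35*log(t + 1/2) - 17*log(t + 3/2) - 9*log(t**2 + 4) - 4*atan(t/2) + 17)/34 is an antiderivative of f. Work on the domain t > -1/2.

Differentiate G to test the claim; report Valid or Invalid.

Valid - differentiating G returns exactly f.

d/dt[G] = (5*t + 20)/(4*t**4 + 8*t**3 + 19*t**2 + 32*t + 12)
This equals f(t) exactly, so the claim holds.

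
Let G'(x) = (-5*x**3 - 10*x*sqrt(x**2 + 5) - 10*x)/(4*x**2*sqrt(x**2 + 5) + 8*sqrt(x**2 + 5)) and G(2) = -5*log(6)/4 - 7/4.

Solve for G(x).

The proposed G(x) is checked by its d/dx: the result must match the given G'(x).
A general antiderivative is -5*sqrt(x**2 + 5)/4 - 5*log(x**2 + 2)/4 + C.
The condition gives C = -5*log(6)/4 - 7/4 - (-15/4 - 5*log(6)/4) = 2.
So G(x) = -5*sqrt(x**2 + 5)/4 - 5*log(x**2 + 2)/4 + 2.
Check: d/dx[-5*sqrt(x**2 + 5)/4 - 5*log(x**2 + 2)/4 + 2] = (-5*x**3 - 10*x*sqrt(x**2 + 5) - 10*x)/(4*x**2*sqrt(x**2 + 5) + 8*sqrt(x**2 + 5)) = G'(x).

G(x) = -5*sqrt(x**2 + 5)/4 - 5*log(x**2 + 2)/4 + 2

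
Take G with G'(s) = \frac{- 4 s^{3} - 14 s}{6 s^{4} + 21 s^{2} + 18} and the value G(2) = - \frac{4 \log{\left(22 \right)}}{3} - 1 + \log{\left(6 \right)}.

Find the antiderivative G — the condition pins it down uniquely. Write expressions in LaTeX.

G(s) = \log{\left(s^{2} + 2 \right)} - \frac{4 \log{\left(2 s^{2} + 3 \right)}}{3} - 1 - \frac{4 \log{\left(2 \right)}}{3}

Check a candidate G(s) by differentiating: d/ds[G] must match the given G'(s).
A general antiderivative is \log{\left(s^{2} + 2 \right)} - \frac{4 \log{\left(4 s^{2} + 6 \right)}}{3} + C.
The condition gives C = - \frac{4 \log{\left(22 \right)}}{3} - 1 + \log{\left(6 \right)} - (- \frac{4 \log{\left(22 \right)}}{3} + \log{\left(6 \right)}) = -1.
So G(s) = \log{\left(s^{2} + 2 \right)} - \frac{4 \log{\left(2 s^{2} + 3 \right)}}{3} - 1 - \frac{4 \log{\left(2 \right)}}{3}.
Check: d/ds[\log{\left(s^{2} + 2 \right)} - \frac{4 \log{\left(2 s^{2} + 3 \right)}}{3} - 1 - \frac{4 \log{\left(2 \right)}}{3}] = \frac{- 4 s^{3} - 14 s}{6 s^{4} + 21 s^{2} + 18} = G'(s).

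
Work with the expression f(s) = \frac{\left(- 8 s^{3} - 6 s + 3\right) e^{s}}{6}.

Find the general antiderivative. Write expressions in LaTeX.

f has the shape u'v + uv' for u = - \frac{4 s^{3}}{3} + 4 s^{2} - 9 s + \frac{19}{2} and v = e^{s} — it is the derivative of the product u*v.
Check: d/ds[- \frac{4 s^{3} e^{s}}{3} + 4 s^{2} e^{s} - 9 s e^{s} + \frac{19 e^{s}}{2}] = - \frac{4 s^{3} e^{s}}{3} - s e^{s} + \frac{e^{s}}{2}, which equals f(s).

F(s) = - \frac{4 s^{3} e^{s}}{3} + 4 s^{2} e^{s} - 9 s e^{s} + \frac{19 e^{s}}{2} + C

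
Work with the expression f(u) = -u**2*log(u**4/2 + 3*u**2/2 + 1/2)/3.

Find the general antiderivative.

F(u) = -(3*u**3*log(u**4/2 + 3*u**2/2 + 1/2) - 4*u**3 + 18*u - 6*sqrt(5)*atan(2*u/(-1 + sqrt(5))) + 12*atan(2*u/(-1 + sqrt(5))) - 6*sqrt(5)*atan(2*u/(1 + sqrt(5))) - 12*atan(2*u/(1 + sqrt(5))))/27 + C

Whatever form F(u) takes, F'(u) = f(u) is non-negotiable.
Check: d/du[-(3*u**3*log(u**4/2 + 3*u**2/2 + 1/2) - 4*u**3 + 18*u - 6*sqrt(5)*atan(2*u/(-1 + sqrt(5))) + 12*atan(2*u/(-1 + sqrt(5))) - 6*sqrt(5)*atan(2*u/(1 + sqrt(5))) - 12*atan(2*u/(1 + sqrt(5))))/27] = -u**2*log(u**4 + 3*u**2 + 1)/3 + u**2*log(2)/3, which equals f(u).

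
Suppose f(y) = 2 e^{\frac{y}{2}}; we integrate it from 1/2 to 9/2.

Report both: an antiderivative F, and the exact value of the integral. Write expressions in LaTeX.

Since d/dy undoes antidifferentiation here, F'(y) = f(y) is required of F(y).
F(y) = 4 e^{\frac{y}{2}} is an antiderivative of f.
Check: d/dy[4 e^{\frac{y}{2}}] = 2 e^{\frac{y}{2}} = f(y).
F(9/2) = 4 e^{\frac{9}{4}}; F(1/2) = 4 e^{\frac{1}{4}}.
Integral = F(9/2) - F(1/2) = - 4 e^{\frac{1}{4}} + 4 e^{\frac{9}{4}}.

Antiderivative: F(y) = 4 e^{\frac{y}{2}}; value = - 4 e^{\frac{1}{4}} + 4 e^{\frac{9}{4}}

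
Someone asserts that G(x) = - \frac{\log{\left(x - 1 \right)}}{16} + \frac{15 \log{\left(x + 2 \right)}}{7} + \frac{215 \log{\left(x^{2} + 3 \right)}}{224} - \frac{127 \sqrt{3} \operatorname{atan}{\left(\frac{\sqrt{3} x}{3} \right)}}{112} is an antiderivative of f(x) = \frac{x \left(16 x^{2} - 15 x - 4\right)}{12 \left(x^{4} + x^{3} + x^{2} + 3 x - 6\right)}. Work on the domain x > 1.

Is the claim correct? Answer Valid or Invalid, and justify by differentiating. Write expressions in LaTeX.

d/dx[G] = \frac{16 x^{3} - 15 x^{2} - 4 x}{4 x^{4} + 4 x^{3} + 4 x^{2} + 12 x - 24}
d/dx[G] - f(x) = \frac{16 x^{3} - 15 x^{2} - 4 x}{6 x^{4} + 6 x^{3} + 6 x^{2} + 18 x - 36} != 0.

Invalid: d/dx[G] - f = \frac{16 x^{3} - 15 x^{2} - 4 x}{6 x^{4} + 6 x^{3} + 6 x^{2} + 18 x - 36}, which is not 0.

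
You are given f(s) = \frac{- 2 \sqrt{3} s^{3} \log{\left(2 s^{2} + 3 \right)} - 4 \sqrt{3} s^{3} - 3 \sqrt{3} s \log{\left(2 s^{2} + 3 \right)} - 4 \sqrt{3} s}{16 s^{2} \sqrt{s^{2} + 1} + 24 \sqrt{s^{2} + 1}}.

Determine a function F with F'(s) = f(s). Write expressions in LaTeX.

f has the shape u'v + uv' for u = - \frac{\sqrt{3 s^{2} + 3}}{8} and v = \log{\left(2 s^{2} + 3 \right)} — it is the derivative of the product u*v.
Check: d/ds[- \frac{\sqrt{3} \sqrt{s^{2} + 1} \log{\left(2 s^{2} + 3 \right)}}{8}] = \frac{- 2 \sqrt{3} s^{3} \log{\left(2 s^{2} + 3 \right)} - 4 \sqrt{3} s^{3} - 3 \sqrt{3} s \log{\left(2 s^{2} + 3 \right)} - 4 \sqrt{3} s}{16 s^{2} \sqrt{s^{2} + 1} + 24 \sqrt{s^{2} + 1}} = f(s).

An antiderivative is F(s) = - \frac{\sqrt{3} \sqrt{s^{2} + 1} \log{\left(2 s^{2} + 3 \right)}}{8}.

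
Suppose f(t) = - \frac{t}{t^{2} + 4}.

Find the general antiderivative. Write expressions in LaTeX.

The substitution u = t^{2} + 4 works: f is exactly (dF/du)*(du/dt) for that inner function.
Check: d/dt[- \frac{\log{\left(t^{2} + 4 \right)}}{2}] = - \frac{t}{t^{2} + 4} = f(t).

F(t) = - \frac{\log{\left(t^{2} + 4 \right)}}{2} + C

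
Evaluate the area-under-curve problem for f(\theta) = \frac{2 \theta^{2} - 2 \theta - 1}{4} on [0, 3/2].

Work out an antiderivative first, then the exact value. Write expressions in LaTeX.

Antiderivative: F(\theta) = \frac{\theta^{3}}{6} - \frac{\theta^{2}}{4} - \frac{\theta}{4}; value = - \frac{3}{8}

An antiderivative F(\theta) passes only if d/d\theta[F] lands on f(\theta) exactly.
F(\theta) = \frac{\theta^{3}}{6} - \frac{\theta^{2}}{4} - \frac{\theta}{4} is an antiderivative of f.
Check: d/d\theta[\frac{\theta^{3}}{6} - \frac{\theta^{2}}{4} - \frac{\theta}{4}] = \frac{\theta^{2}}{2} - \frac{\theta}{2} - \frac{1}{4}, which equals f(\theta).
F(3/2) = - \frac{3}{8}; F(0) = 0.
Integral = F(3/2) - F(0) = - \frac{3}{8}.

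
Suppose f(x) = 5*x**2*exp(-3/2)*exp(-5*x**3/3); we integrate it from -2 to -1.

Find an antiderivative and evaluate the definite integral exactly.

The substitution u = -5*x**3/3 - 3/2 works: f is exactly (dF/du)*(du/dx) for that inner function.
F(x) = -exp(-5*x**3/3 - 3/2) is an antiderivative of f.
Check: d/dx[-exp(-5*x**3/3 - 3/2)] = 5*x**2*exp(-3/2)*exp(-5*x**3/3) = f(x).
F(-1) = -exp(1/6); F(-2) = -exp(71/6).
Integral = F(-1) - F(-2) = -exp(1/6) + exp(71/6).

Antiderivative: F(x) = -exp(-5*x**3/3 - 3/2); value = -exp(1/6) + exp(71/6)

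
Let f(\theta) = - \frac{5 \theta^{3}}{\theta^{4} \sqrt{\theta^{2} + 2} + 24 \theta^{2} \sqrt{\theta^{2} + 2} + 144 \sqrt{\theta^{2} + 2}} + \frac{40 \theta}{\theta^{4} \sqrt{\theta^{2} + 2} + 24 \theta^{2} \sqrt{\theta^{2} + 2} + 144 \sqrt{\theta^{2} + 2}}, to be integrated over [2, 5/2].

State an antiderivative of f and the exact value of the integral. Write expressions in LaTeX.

f has the shape u'v + uv' for u = \frac{5 \sqrt{\theta^{2} + 2}}{2} and v = \frac{1}{\frac{\theta^{2}}{2} + 6} — it is the derivative of the product u*v.
F(\theta) = \frac{5 \sqrt{\theta^{2} + 2}}{\theta^{2} + 12} is an antiderivative of f.
Check: d/d\theta[\frac{5 \sqrt{\theta^{2} + 2}}{\theta^{2} + 12}] = \frac{- 5 \theta^{3} + 40 \theta}{\theta^{4} \sqrt{\theta^{2} + 2} + 24 \theta^{2} \sqrt{\theta^{2} + 2} + 144 \sqrt{\theta^{2} + 2}}, which equals f(\theta).
F(5/2) = \frac{10 \sqrt{33}}{73}; F(2) = \frac{5 \sqrt{6}}{16}.
Integral = F(5/2) - F(2) = - \frac{5 \sqrt{6}}{16} + \frac{10 \sqrt{33}}{73}.

Antiderivative: F(\theta) = \frac{5 \sqrt{\theta^{2} + 2}}{\theta^{2} + 12}; value = - \frac{5 \sqrt{6}}{16} + \frac{10 \sqrt{33}}{73}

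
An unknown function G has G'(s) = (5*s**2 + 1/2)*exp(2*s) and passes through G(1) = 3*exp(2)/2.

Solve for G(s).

G(s) = (5*s**2 - 5*s + 3)*exp(2*s)/2

G'(s) has the shape u'v + uv' for u = 5*s**2/2 - 5*s/2 + 3/2 and v = exp(2*s) — it is the derivative of the product u*v.
A general antiderivative is (5*s**2 - 5*s + 3)*exp(2*s)/2 + C.
The condition gives C = 3*exp(2)/2 - (3*exp(2)/2) = 0.
So G(s) = (5*s**2 - 5*s + 3)*exp(2*s)/2.
Check: d/ds[(5*s**2 - 5*s + 3)*exp(2*s)/2] = 5*s**2*exp(2*s) + exp(2*s)/2, which equals G'(s).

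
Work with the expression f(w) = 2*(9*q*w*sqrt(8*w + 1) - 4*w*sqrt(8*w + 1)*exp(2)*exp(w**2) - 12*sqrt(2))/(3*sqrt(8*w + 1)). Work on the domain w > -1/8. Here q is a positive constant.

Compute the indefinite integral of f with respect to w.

F(w) = (9*q*w**2 - 6*sqrt(2)*sqrt(8*w + 1) - 4*exp(2)*exp(w**2))/3 + C

Recover f(w) by differentiating a candidate F(w); any mismatch rules it out.
Check: d/dw[(9*q*w**2 - 6*sqrt(2)*sqrt(8*w + 1) - 4*exp(2)*exp(w**2))/3] = (18*q*w*sqrt(8*w + 1) - 8*w*sqrt(8*w + 1)*exp(2)*exp(w**2) - 24*sqrt(2))/(3*sqrt(8*w + 1)), which equals f(w).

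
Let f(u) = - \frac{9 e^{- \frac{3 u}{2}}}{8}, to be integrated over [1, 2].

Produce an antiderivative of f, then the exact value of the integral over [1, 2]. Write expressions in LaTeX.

A candidate is checked by its d/du: the result must match f(u).
F(u) = \frac{3 e^{- \frac{3 u}{2}}}{4} is an antiderivative of f.
Check: d/du[\frac{3 e^{- \frac{3 u}{2}}}{4}] = - \frac{9 e^{- \frac{3 u}{2}}}{8} = f(u).
F(2) = \frac{3}{4 e^{3}}; F(1) = \frac{3}{4 e^{\frac{3}{2}}}.
Integral = F(2) - F(1) = - \frac{3}{4 e^{\frac{3}{2}}} + \frac{3}{4 e^{3}}.

Antiderivative: F(u) = \frac{3 e^{- \frac{3 u}{2}}}{4}; value = - \frac{3}{4 e^{\frac{3}{2}}} + \frac{3}{4 e^{3}}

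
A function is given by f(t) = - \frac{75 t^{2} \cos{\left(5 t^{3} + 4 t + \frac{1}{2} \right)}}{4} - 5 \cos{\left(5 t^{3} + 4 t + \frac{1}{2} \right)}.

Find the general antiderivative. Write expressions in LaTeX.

F(t) = - \frac{5 \sin{\left(5 t^{3} + 4 t + \frac{1}{2} \right)}}{4} + C

f matches the chain-rule pattern g'(h)*h' with inner function h(t) = 5 t^{3} + 4 t + \frac{1}{2}; substituting u = h(t) collapses the integral.
Check: d/dt[- \frac{5 \sin{\left(5 t^{3} + 4 t + \frac{1}{2} \right)}}{4}] = - \frac{75 t^{2} \cos{\left(5 t^{3} + 4 t + \frac{1}{2} \right)}}{4} - 5 \cos{\left(5 t^{3} + 4 t + \frac{1}{2} \right)} = f(t).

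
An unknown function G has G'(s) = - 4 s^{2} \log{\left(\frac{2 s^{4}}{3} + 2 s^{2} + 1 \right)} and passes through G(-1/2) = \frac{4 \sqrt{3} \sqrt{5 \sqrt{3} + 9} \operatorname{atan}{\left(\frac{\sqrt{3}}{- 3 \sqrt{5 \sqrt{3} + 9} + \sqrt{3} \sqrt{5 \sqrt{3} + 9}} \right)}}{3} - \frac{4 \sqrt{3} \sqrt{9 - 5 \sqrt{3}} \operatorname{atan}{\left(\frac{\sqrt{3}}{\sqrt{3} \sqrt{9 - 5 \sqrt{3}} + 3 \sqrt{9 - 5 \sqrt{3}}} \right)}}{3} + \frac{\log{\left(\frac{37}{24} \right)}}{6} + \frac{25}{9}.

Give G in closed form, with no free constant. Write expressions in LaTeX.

Check a candidate G(s) by differentiating: d/ds[G] must match the given G'(s).
A general antiderivative is - \frac{4 s^{3} \log{\left(\frac{2 s^{4}}{3} + 2 s^{2} + 1 \right)}}{3} + \frac{16 s^{3}}{9} - 8 s + 4 \sqrt{3 - \frac{5 \sqrt{3}}{3}} \operatorname{atan}{\left(\frac{2 \sqrt{3} s}{\sqrt{3} \sqrt{9 - 5 \sqrt{3}} + 3 \sqrt{9 - 5 \sqrt{3}}} \right)} - 4 \sqrt{\frac{5 \sqrt{3}}{3} + 3} \operatorname{atan}{\left(\frac{2 \sqrt{3} s}{- 3 \sqrt{5 \sqrt{3} + 9} + \sqrt{3} \sqrt{5 \sqrt{3} + 9}} \right)} + C.
The condition gives C = \frac{4 \sqrt{3} \sqrt{5 \sqrt{3} + 9} \operatorname{atan}{\left(\frac{\sqrt{3}}{- 3 \sqrt{5 \sqrt{3} + 9} + \sqrt{3} \sqrt{5 \sqrt{3} + 9}} \right)}}{3} - \frac{4 \sqrt{3} \sqrt{9 - 5 \sqrt{3}} \operatorname{atan}{\left(\frac{\sqrt{3}}{\sqrt{3} \sqrt{9 - 5 \sqrt{3}} + 3 \sqrt{9 - 5 \sqrt{3}}} \right)}}{3} + \frac{\log{\left(\frac{37}{24} \right)}}{6} + \frac{25}{9} - (\frac{4 \sqrt{3} \sqrt{5 \sqrt{3} + 9} \operatorname{atan}{\left(\frac{\sqrt{3}}{- 3 \sqrt{5 \sqrt{3} + 9} + \sqrt{3} \sqrt{5 \sqrt{3} + 9}} \right)}}{3} - \frac{4 \sqrt{3} \sqrt{9 - 5 \sqrt{3}} \operatorname{atan}{\left(\frac{\sqrt{3}}{\sqrt{3} \sqrt{9 - 5 \sqrt{3}} + 3 \sqrt{9 - 5 \sqrt{3}}} \right)}}{3} + \frac{\log{\left(\frac{37}{24} \right)}}{6} + \frac{34}{9}) = -1.
So G(s) = - \frac{12 s^{3} \log{\left(\frac{2 s^{4}}{3} + 2 s^{2} + 1 \right)} - 16 s^{3} + 72 s - 12 \sqrt{3} \sqrt{9 - 5 \sqrt{3}} \operatorname{atan}{\left(\frac{2 \sqrt{3} s}{\sqrt{3} \sqrt{9 - 5 \sqrt{3}} + 3 \sqrt{9 - 5 \sqrt{3}}} \right)} + 12 \sqrt{3} \sqrt{5 \sqrt{3} + 9} \operatorname{atan}{\left(\frac{2 \sqrt{3} s}{- 3 \sqrt{5 \sqrt{3} + 9} + \sqrt{3} \sqrt{5 \sqrt{3} + 9}} \right)} + 9}{9}.
Check: d/ds[- \frac{12 s^{3} \log{\left(\frac{2 s^{4}}{3} + 2 s^{2} + 1 \right)} - 16 s^{3} + 72 s - 12 \sqrt{3} \sqrt{9 - 5 \sqrt{3}} \operatorname{atan}{\left(\frac{2 \sqrt{3} s}{\sqrt{3} \sqrt{9 - 5 \sqrt{3}} + 3 \sqrt{9 - 5 \sqrt{3}}} \right)} + 12 \sqrt{3} \sqrt{5 \sqrt{3} + 9} \operatorname{atan}{\left(\frac{2 \sqrt{3} s}{- 3 \sqrt{5 \sqrt{3} + 9} + \sqrt{3} \sqrt{5 \sqrt{3} + 9}} \right)} + 9}{9}] = - 4 s^{2} \log{\left(\frac{2 s^{4}}{3} + 2 s^{2} + 1 \right)} = G'(s).

G(s) = - \frac{12 s^{3} \log{\left(\frac{2 s^{4}}{3} + 2 s^{2} + 1 \right)} - 16 s^{3} + 72 s - 12 \sqrt{3} \sqrt{9 - 5 \sqrt{3}} \operatorname{atan}{\left(\frac{2 \sqrt{3} s}{\sqrt{3} \sqrt{9 - 5 \sqrt{3}} + 3 \sqrt{9 - 5 \sqrt{3}}} \right)} + 12 \sqrt{3} \sqrt{5 \sqrt{3} + 9} \operatorname{atan}{\left(\frac{2 \sqrt{3} s}{- 3 \sqrt{5 \sqrt{3} + 9} + \sqrt{3} \sqrt{5 \sqrt{3} + 9}} \right)} + 9}{9}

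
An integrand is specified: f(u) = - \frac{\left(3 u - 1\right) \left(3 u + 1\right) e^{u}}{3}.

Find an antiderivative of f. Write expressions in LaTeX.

Recognize the product-rule pattern: f = v'r + vr' with v = - 3 u^{2} + 6 u - \frac{17}{3}, r = e^{u}, so integration by parts undoes it.
Check: d/du[- 3 u^{2} e^{u} + 6 u e^{u} - \frac{17 e^{u}}{3}] = - 3 u^{2} e^{u} + \frac{e^{u}}{3}, which equals f(u).

An antiderivative is F(u) = - 3 u^{2} e^{u} + 6 u e^{u} - \frac{17 e^{u}}{3}.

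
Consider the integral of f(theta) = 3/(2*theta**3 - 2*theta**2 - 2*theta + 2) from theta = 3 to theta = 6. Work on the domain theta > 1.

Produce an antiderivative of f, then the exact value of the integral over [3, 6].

Factor the denominator (2*(theta - 1)**2*(theta + 1)) and decompose: f = 3/(8*(theta + 1)) - 3/(8*(theta - 1)) + 3/(4*(theta - 1)**2); each piece integrates to a log, atan, or power term.
F(theta) = -3*log(theta - 1)/8 + 3*log(theta + 1)/8 - 3/(4*theta - 4) is an antiderivative of f.
Check: d/dtheta[-3*log(theta - 1)/8 + 3*log(theta + 1)/8 - 3/(4*theta - 4)] = 3/(2*theta**3 - 2*theta**2 - 2*theta + 2) = f(theta).
F(6) = -3*log(5)/8 - 3/20 + 3*log(7)/8; F(3) = -3/8 - 3*log(2)/8 + 3*log(4)/8.
Integral = F(6) - F(3) = -3*log(5)/8 - 3*log(4)/8 + 9/40 + 3*log(2)/8 + 3*log(7)/8.

Antiderivative: F(theta) = -3*log(theta - 1)/8 + 3*log(theta + 1)/8 - 3/(4*theta - 4); value = -3*log(5)/8 - 3*log(4)/8 + 9/40 + 3*log(2)/8 + 3*log(7)/8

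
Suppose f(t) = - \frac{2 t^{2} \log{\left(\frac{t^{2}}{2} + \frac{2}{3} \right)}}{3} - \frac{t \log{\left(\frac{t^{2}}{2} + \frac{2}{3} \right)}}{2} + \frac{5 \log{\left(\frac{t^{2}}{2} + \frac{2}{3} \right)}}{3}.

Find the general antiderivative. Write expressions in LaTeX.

The integrand splits into summands that can be handled one at a time.
Check: d/dt[\frac{48 t^{3} + 81 t^{2} + 9 t \left(- 8 t^{2} - 9 t + 60\right) \log{\left(\frac{t^{2}}{2} + \frac{2}{3} \right)} - 1272 t - 108 \log{\left(t^{2} + \frac{4}{3} \right)} + 848 \sqrt{3} \operatorname{atan}{\left(\frac{\sqrt{3} t}{2} \right)}}{324}] = - \frac{2 t^{2} \log{\left(3 t^{2} + 4 \right)}}{3} + \frac{2 t^{2} \log{\left(6 \right)}}{3} - \frac{t \log{\left(3 t^{2} + 4 \right)}}{2} + \frac{t \log{\left(6 \right)}}{2} + \frac{5 \log{\left(3 t^{2} + 4 \right)}}{3} - \frac{5 \log{\left(6 \right)}}{3}, which equals f(t).

F(t) = \frac{48 t^{3} + 81 t^{2} + 9 t \left(- 8 t^{2} - 9 t + 60\right) \log{\left(\frac{t^{2}}{2} + \frac{2}{3} \right)} - 1272 t - 108 \log{\left(t^{2} + \frac{4}{3} \right)} + 848 \sqrt{3} \operatorname{atan}{\left(\frac{\sqrt{3} t}{2} \right)}}{324} + C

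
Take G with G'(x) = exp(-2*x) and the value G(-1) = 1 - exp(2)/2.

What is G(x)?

Recover the given G'(x) by differentiating a candidate G(x); any mismatch rules it out.
A general antiderivative is -exp(-2*x)/2 + C.
The condition gives C = 1 - exp(2)/2 - (-exp(2)/2) = 1.
So G(x) = 1 - exp(-2*x)/2.
Check: d/dx[1 - exp(-2*x)/2] = exp(-2*x) = G'(x).

G(x) = 1 - exp(-2*x)/2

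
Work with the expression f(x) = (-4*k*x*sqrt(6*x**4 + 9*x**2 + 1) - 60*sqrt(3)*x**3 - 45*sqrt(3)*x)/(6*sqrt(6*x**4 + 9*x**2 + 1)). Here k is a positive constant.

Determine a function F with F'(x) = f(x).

An antiderivative is F(x) = -(2*k*x**2 + 5*sqrt(3)*sqrt(6*x**4 + 9*x**2 + 1))/6.

Since d/dx undoes antidifferentiation here, F'(x) = f(x) is required of F(x).
Check: d/dx[-(2*k*x**2 + 5*sqrt(3)*sqrt(6*x**4 + 9*x**2 + 1))/6] = (-4*k*x*sqrt(6*x**4 + 9*x**2 + 1) - 60*sqrt(3)*x**3 - 45*sqrt(3)*x)/(6*sqrt(6*x**4 + 9*x**2 + 1)) = f(x).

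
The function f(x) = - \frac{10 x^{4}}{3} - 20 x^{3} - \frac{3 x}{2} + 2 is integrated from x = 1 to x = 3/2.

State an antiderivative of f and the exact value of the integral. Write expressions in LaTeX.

The integrand splits into summands that can be handled one at a time.
F(x) = - \frac{2 x^{5}}{3} - 5 x^{4} - \frac{3 x^{2}}{4} + 2 x is an antiderivative of f.
Check: d/dx[- \frac{2 x^{5}}{3} - 5 x^{4} - \frac{3 x^{2}}{4} + 2 x] = - \frac{10 x^{4}}{3} - 20 x^{3} - \frac{3 x}{2} + 2 = f(x).
F(3/2) = - \frac{465}{16}; F(1) = - \frac{53}{12}.
Integral = F(3/2) - F(1) = - \frac{1183}{48}.

Antiderivative: F(x) = - \frac{2 x^{5}}{3} - 5 x^{4} - \frac{3 x^{2}}{4} + 2 x; value = - \frac{1183}{48}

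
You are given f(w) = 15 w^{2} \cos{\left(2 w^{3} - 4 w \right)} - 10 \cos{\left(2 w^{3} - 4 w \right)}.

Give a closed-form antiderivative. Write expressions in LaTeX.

f matches the chain-rule pattern g'(h)*h' with inner function h(w) = 2 w^{3} - 4 w; substituting u = h(w) collapses the integral.
Check: d/dw[\frac{5 \sin{\left(2 w^{3} - 4 w \right)}}{2}] = 15 w^{2} \cos{\left(2 w^{3} - 4 w \right)} - 10 \cos{\left(2 w^{3} - 4 w \right)} = f(w).

An antiderivative is F(w) = \frac{5 \sin{\left(2 w^{3} - 4 w \right)}}{2}.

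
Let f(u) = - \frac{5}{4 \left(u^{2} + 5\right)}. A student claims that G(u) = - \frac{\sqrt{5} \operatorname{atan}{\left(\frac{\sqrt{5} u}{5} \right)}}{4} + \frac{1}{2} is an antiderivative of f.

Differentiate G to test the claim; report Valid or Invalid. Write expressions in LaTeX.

Valid. The derivative of G reproduces f.

d/du[G] = - \frac{5}{4 u^{2} + 20}
This equals f(u) exactly, so the claim holds.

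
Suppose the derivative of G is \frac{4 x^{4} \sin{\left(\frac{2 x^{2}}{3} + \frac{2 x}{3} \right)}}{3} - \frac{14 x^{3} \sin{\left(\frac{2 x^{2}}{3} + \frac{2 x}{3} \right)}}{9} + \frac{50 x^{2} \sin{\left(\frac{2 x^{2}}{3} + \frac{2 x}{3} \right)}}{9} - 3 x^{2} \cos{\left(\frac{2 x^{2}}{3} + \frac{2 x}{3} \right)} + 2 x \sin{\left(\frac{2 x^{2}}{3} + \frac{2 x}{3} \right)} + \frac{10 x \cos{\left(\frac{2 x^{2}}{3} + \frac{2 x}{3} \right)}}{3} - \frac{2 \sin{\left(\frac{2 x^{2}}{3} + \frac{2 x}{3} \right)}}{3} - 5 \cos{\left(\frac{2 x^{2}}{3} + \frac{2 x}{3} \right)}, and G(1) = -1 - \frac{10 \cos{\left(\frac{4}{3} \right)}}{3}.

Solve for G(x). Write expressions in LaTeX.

G(x) = \frac{\left(- 3 x^{3} + 5 x^{2} - 15 x + 3\right) \cos{\left(\frac{2 x^{2}}{3} + \frac{2 x}{3} \right)} - 3}{3}

Recognize the product-rule pattern: G'(x) = u'v + uv' with u = - x^{3} + \frac{5 x^{2}}{3} - 5 x + 1, v = \cos{\left(\frac{2 x^{2}}{3} + \frac{2 x}{3} \right)}, so integration by parts undoes it.
A general antiderivative is \left(- x^{3} + \frac{5 x^{2}}{3} - 5 x + 1\right) \cos{\left(\frac{2 x^{2}}{3} + \frac{2 x}{3} \right)} + C.
The condition gives C = -1 - \frac{10 \cos{\left(\frac{4}{3} \right)}}{3} - (- \frac{10 \cos{\left(\frac{4}{3} \right)}}{3}) = -1.
So G(x) = \frac{\left(- 3 x^{3} + 5 x^{2} - 15 x + 3\right) \cos{\left(\frac{2 x^{2}}{3} + \frac{2 x}{3} \right)} - 3}{3}.
Check: d/dx[\frac{\left(- 3 x^{3} + 5 x^{2} - 15 x + 3\right) \cos{\left(\frac{2 x^{2}}{3} + \frac{2 x}{3} \right)} - 3}{3}] = \frac{4 x^{4} \sin{\left(\frac{2 x^{2}}{3} + \frac{2 x}{3} \right)}}{3} - \frac{14 x^{3} \sin{\left(\frac{2 x^{2}}{3} + \frac{2 x}{3} \right)}}{9} + \frac{50 x^{2} \sin{\left(\frac{2 x^{2}}{3} + \frac{2 x}{3} \right)}}{9} - 3 x^{2} \cos{\left(\frac{2 x^{2}}{3} + \frac{2 x}{3} \right)} + 2 x \sin{\left(\frac{2 x^{2}}{3} + \frac{2 x}{3} \right)} + \frac{10 x \cos{\left(\frac{2 x^{2}}{3} + \frac{2 x}{3} \right)}}{3} - \frac{2 \sin{\left(\frac{2 x^{2}}{3} + \frac{2 x}{3} \right)}}{3} - 5 \cos{\left(\frac{2 x^{2}}{3} + \frac{2 x}{3} \right)} = G'(x).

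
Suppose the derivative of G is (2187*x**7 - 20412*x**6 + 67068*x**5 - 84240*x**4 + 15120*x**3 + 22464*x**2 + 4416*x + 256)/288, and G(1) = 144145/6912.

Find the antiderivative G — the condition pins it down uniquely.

The substitution u = -3*x**2/4 + 2*x + 1/3 works: G'(x) is exactly (dG/du)*(du/dx) for that inner function.
A general antiderivative is 3*(-3*x**2/4 + 2*x + 1/3)**4 + C.
The condition gives C = 144145/6912 - (130321/6912) = 2.
So G(x) = 243*x**8/256 - 81*x**7/8 + 621*x**6/16 - 117*x**5/2 + 105*x**4/8 + 26*x**3 + 23*x**2/3 + 8*x/9 + 55/27.
Check: d/dx[243*x**8/256 - 81*x**7/8 + 621*x**6/16 - 117*x**5/2 + 105*x**4/8 + 26*x**3 + 23*x**2/3 + 8*x/9 + 55/27] = 243*x**7/32 - 567*x**6/8 + 1863*x**5/8 - 585*x**4/2 + 105*x**3/2 + 78*x**2 + 46*x/3 + 8/9, which equals G'(x).

G(x) = 243*x**8/256 - 81*x**7/8 + 621*x**6/16 - 117*x**5/2 + 105*x**4/8 + 26*x**3 + 23*x**2/3 + 8*x/9 + 55/27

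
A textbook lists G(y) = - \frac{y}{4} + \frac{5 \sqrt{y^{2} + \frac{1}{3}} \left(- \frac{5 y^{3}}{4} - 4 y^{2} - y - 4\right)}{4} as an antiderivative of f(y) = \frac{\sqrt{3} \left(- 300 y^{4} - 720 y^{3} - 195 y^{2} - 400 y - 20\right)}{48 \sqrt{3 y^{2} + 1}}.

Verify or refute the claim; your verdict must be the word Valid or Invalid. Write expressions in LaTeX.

d/dy[G] = \frac{\sqrt{3} \left(- 300 y^{4} - 720 y^{3} - 195 y^{2} - 400 y - 4 \sqrt{3} \sqrt{3 y^{2} + 1} - 20\right)}{48 \sqrt{3 y^{2} + 1}}
d/dy[G] - f(y) = - \frac{1}{4} != 0.

Invalid: d/dy[G] - f = - \frac{1}{4}, which is not 0.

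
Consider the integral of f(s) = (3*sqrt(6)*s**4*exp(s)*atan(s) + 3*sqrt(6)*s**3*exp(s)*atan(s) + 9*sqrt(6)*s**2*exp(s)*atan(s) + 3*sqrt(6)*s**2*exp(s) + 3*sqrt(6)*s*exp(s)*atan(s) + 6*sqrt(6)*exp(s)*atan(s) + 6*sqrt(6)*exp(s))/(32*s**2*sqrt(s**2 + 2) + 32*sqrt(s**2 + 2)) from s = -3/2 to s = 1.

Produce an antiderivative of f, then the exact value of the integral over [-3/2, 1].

Antiderivative: F(s) = 3*sqrt(6)*sqrt(s**2 + 2)*exp(s)*atan(s)/32; value = 3*sqrt(102)*exp(-3/2)*atan(3/2)/64 + 9*sqrt(2)*exp(1)*pi/128

Check any antiderivative F(s) by computing F'(s) and comparing it with f(s).
F(s) = 3*sqrt(6)*sqrt(s**2 + 2)*exp(s)*atan(s)/32 is an antiderivative of f.
Check: d/ds[3*sqrt(6)*sqrt(s**2 + 2)*exp(s)*atan(s)/32] = (3*sqrt(6)*s**4*exp(s)*atan(s) + 3*sqrt(6)*s**3*exp(s)*atan(s) + 9*sqrt(6)*s**2*exp(s)*atan(s) + 3*sqrt(6)*s**2*exp(s) + 3*sqrt(6)*s*exp(s)*atan(s) + 6*sqrt(6)*exp(s)*atan(s) + 6*sqrt(6)*exp(s))/(32*s**2*sqrt(s**2 + 2) + 32*sqrt(s**2 + 2)) = f(s).
F(1) = 9*sqrt(2)*exp(1)*pi/128; F(-3/2) = -3*sqrt(102)*exp(-3/2)*atan(3/2)/64.
Integral = F(1) - F(-3/2) = 3*sqrt(102)*exp(-3/2)*atan(3/2)/64 + 9*sqrt(2)*exp(1)*pi/128.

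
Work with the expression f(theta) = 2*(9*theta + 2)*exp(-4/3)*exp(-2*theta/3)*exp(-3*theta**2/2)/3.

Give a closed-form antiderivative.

An antiderivative is F(theta) = -2*exp(-4/3)*exp(-2*theta/3)*exp(-3*theta**2/2).

f matches the chain-rule pattern g'(h)*h' with inner function h(theta) = -3*theta**2/2 - 2*theta/3 - 4/3; substituting u = h(theta) collapses the integral.
Check: d/dtheta[-2*exp(-4/3)*exp(-2*theta/3)*exp(-3*theta**2/2)] = (18*theta + 4)*exp(-4/3)*exp(-2*theta/3)*exp(-3*theta**2/2)/3, which equals f(theta).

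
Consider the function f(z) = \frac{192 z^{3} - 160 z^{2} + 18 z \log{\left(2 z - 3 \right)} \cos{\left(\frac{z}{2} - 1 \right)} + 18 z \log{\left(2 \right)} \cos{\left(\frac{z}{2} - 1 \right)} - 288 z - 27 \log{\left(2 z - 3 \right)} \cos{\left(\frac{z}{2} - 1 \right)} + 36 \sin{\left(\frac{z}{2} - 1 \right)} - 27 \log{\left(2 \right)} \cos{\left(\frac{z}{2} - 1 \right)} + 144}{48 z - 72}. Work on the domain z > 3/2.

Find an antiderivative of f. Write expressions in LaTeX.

An antiderivative is F(z) = \frac{16 z^{3} + 16 z^{2} - 24 z + 9 \log{\left(4 z - 6 \right)} \sin{\left(\frac{z}{2} - 1 \right)} - 12}{12}.

Any candidate F(z) must reproduce f(z) exactly when differentiated.
Check: d/dz[\frac{16 z^{3} + 16 z^{2} - 24 z + 9 \log{\left(4 z - 6 \right)} \sin{\left(\frac{z}{2} - 1 \right)} - 12}{12}] = \frac{192 z^{3} - 160 z^{2} + 18 z \log{\left(2 z - 3 \right)} \cos{\left(\frac{z}{2} - 1 \right)} + 18 z \log{\left(2 \right)} \cos{\left(\frac{z}{2} - 1 \right)} - 288 z - 27 \log{\left(2 z - 3 \right)} \cos{\left(\frac{z}{2} - 1 \right)} + 36 \sin{\left(\frac{z}{2} - 1 \right)} - 27 \log{\left(2 \right)} \cos{\left(\frac{z}{2} - 1 \right)} + 144}{48 z - 72} = f(z).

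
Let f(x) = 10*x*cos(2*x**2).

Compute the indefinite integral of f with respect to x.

F(x) = 5*sin(2*x**2)/2 + C

f matches the chain-rule pattern g'(h)*h' with inner function h(x) = 2*x**2; substituting u = h(x) collapses the integral.
Check: d/dx[5*sin(2*x**2)/2] = 10*x*cos(2*x**2) = f(x).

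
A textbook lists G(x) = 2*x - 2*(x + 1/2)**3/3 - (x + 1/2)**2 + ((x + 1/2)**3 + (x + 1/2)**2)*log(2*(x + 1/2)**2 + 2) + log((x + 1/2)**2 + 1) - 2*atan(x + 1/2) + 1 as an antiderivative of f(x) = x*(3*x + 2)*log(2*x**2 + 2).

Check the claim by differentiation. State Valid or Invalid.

Invalid: d/dx[G] - f = -3*x**2*log(x**2 + 1) + 3*x**2*log(x**2 + x + 5/4) - 2*x*log(x**2 + 1) + 5*x*log(x**2 + x + 5/4) + 3*x*log(2) + 7*log(x**2 + x + 5/4)/4 + 7*log(2)/4, which is not 0.

d/dx[G] = 3*x**2*log(x**2 + x + 5/4) + 3*x**2*log(2) + 5*x*log(x**2 + x + 5/4) + 5*x*log(2) + 7*log(x**2 + x + 5/4)/4 + 7*log(2)/4
d/dx[G] - f(x) = -3*x**2*log(x**2 + 1) + 3*x**2*log(x**2 + x + 5/4) - 2*x*log(x**2 + 1) + 5*x*log(x**2 + x + 5/4) + 3*x*log(2) + 7*log(x**2 + x + 5/4)/4 + 7*log(2)/4 != 0.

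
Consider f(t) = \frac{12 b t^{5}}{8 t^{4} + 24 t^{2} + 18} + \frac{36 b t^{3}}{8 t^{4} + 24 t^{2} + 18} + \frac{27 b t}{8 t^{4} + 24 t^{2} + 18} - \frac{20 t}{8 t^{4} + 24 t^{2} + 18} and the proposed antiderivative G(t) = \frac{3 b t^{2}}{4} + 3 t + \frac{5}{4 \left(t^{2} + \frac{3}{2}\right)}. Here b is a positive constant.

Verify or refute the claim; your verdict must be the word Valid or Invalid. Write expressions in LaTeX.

Invalid: d/dt[G] - f = 3, which is not 0.

d/dt[G] = \frac{12 b t^{5} + 36 b t^{3} + 27 b t + 24 t^{4} + 72 t^{2} - 20 t + 54}{8 t^{4} + 24 t^{2} + 18}
d/dt[G] - f(t) = 3 != 0.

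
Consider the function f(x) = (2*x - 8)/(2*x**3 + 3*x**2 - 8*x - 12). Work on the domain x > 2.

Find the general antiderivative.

Factor the denominator ((x - 2)*(x + 2)*(2*x + 3)) and decompose: f = 44/(7*(2*x + 3)) - 3/(x + 2) - 1/(7*(x - 2)); each piece integrates to a log, atan, or power term.
Check: d/dx[-log(x - 2)/7 + 22*log(x + 3/2)/7 - 3*log(x + 2)] = (2*x - 8)/(2*x**3 + 3*x**2 - 8*x - 12) = f(x).

F(x) = -log(x - 2)/7 + 22*log(x + 3/2)/7 - 3*log(x + 2) + C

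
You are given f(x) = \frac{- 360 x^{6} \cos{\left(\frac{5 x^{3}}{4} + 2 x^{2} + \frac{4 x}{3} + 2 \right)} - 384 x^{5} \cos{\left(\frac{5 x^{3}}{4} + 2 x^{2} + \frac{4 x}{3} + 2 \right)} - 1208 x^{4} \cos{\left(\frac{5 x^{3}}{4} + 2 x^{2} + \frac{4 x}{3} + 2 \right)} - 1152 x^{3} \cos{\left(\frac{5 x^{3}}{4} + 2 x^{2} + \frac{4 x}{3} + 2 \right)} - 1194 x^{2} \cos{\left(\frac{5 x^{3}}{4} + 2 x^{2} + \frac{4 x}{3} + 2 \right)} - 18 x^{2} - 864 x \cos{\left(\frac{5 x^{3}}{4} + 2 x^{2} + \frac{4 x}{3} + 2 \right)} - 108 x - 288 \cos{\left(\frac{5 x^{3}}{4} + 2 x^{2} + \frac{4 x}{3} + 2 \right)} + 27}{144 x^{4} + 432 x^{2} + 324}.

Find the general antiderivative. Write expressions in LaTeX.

F(x) = \frac{- 16 x^{2} \sin{\left(\frac{5 x^{3}}{4} + 2 x^{2} + \frac{4 x}{3} + 2 \right)} + 3 x - 24 \sin{\left(\frac{5 x^{3}}{4} + 2 x^{2} + \frac{4 x}{3} + 2 \right)} + 9}{24 x^{2} + 36} + C

For F(x) to be correct the identity F'(x) - f(x) = 0 must hold.
Check: d/dx[\frac{- 16 x^{2} \sin{\left(\frac{5 x^{3}}{4} + 2 x^{2} + \frac{4 x}{3} + 2 \right)} + 3 x - 24 \sin{\left(\frac{5 x^{3}}{4} + 2 x^{2} + \frac{4 x}{3} + 2 \right)} + 9}{24 x^{2} + 36}] = \frac{- 360 x^{6} \cos{\left(\frac{5 x^{3}}{4} + 2 x^{2} + \frac{4 x}{3} + 2 \right)} - 384 x^{5} \cos{\left(\frac{5 x^{3}}{4} + 2 x^{2} + \frac{4 x}{3} + 2 \right)} - 1208 x^{4} \cos{\left(\frac{5 x^{3}}{4} + 2 x^{2} + \frac{4 x}{3} + 2 \right)} - 1152 x^{3} \cos{\left(\frac{5 x^{3}}{4} + 2 x^{2} + \frac{4 x}{3} + 2 \right)} - 1194 x^{2} \cos{\left(\frac{5 x^{3}}{4} + 2 x^{2} + \frac{4 x}{3} + 2 \right)} - 18 x^{2} - 864 x \cos{\left(\frac{5 x^{3}}{4} + 2 x^{2} + \frac{4 x}{3} + 2 \right)} - 108 x - 288 \cos{\left(\frac{5 x^{3}}{4} + 2 x^{2} + \frac{4 x}{3} + 2 \right)} + 27}{144 x^{4} + 432 x^{2} + 324} = f(x).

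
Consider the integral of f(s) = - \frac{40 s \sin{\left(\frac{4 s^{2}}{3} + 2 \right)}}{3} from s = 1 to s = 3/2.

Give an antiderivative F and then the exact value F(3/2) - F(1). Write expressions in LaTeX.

Antiderivative: F(s) = 5 \cos{\left(\frac{4 s^{2}}{3} + 2 \right)}; value = 5 \cos{\left(5 \right)} - 5 \cos{\left(\frac{10}{3} \right)}

f matches the chain-rule pattern g'(h)*h' with inner function h(s) = \frac{4 s^{2}}{3} + 2; substituting u = h(s) collapses the integral.
F(s) = 5 \cos{\left(\frac{4 s^{2}}{3} + 2 \right)} is an antiderivative of f.
Check: d/ds[5 \cos{\left(\frac{4 s^{2}}{3} + 2 \right)}] = - \frac{40 s \sin{\left(\frac{4 s^{2}}{3} + 2 \right)}}{3} = f(s).
F(3/2) = 5 \cos{\left(5 \right)}; F(1) = 5 \cos{\left(\frac{10}{3} \right)}.
Integral = F(3/2) - F(1) = 5 \cos{\left(5 \right)} - 5 \cos{\left(\frac{10}{3} \right)}.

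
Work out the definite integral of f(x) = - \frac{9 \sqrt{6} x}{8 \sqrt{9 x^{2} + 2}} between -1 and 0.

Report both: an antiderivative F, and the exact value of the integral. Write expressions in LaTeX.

Antiderivative: F(x) = - \frac{\sqrt{6} \sqrt{9 x^{2} + 2}}{8}; value = - \frac{\sqrt{3}}{4} + \frac{\sqrt{66}}{8}

f matches the chain-rule pattern g'(h)*h' with inner function h(x) = \frac{3 x^{2}}{2} + \frac{1}{3}; substituting u = h(x) collapses the integral.
F(x) = - \frac{\sqrt{6} \sqrt{9 x^{2} + 2}}{8} is an antiderivative of f.
Check: d/dx[- \frac{\sqrt{6} \sqrt{9 x^{2} + 2}}{8}] = - \frac{9 \sqrt{6} x}{8 \sqrt{9 x^{2} + 2}} = f(x).
F(0) = - \frac{\sqrt{3}}{4}; F(-1) = - \frac{\sqrt{66}}{8}.
Integral = F(0) - F(-1) = - \frac{\sqrt{3}}{4} + \frac{\sqrt{66}}{8}.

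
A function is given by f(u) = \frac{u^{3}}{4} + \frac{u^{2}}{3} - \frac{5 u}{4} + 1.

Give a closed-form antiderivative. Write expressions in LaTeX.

An antiderivative is F(u) = \frac{u \left(9 u^{3} + 16 u^{2} - 90 u + 144\right)}{144}.

Integrate term by term and add the pieces.
Check: d/du[\frac{u \left(9 u^{3} + 16 u^{2} - 90 u + 144\right)}{144}] = \frac{u^{3}}{4} + \frac{u^{2}}{3} - \frac{5 u}{4} + 1 = f(u).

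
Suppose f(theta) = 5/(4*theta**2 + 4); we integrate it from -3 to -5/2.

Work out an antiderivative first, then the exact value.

Antiderivative: F(theta) = 5*atan(theta)/4; value = -5*atan(5/2)/4 + 5*atan(3)/4

A candidate is checked by its d/dtheta: the result must match f(theta).
F(theta) = 5*atan(theta)/4 is an antiderivative of f.
Check: d/dtheta[5*atan(theta)/4] = 5/(4*theta**2 + 4) = f(theta).
F(-5/2) = -5*atan(5/2)/4; F(-3) = -5*atan(3)/4.
Integral = F(-5/2) - F(-3) = -5*atan(5/2)/4 + 5*atan(3)/4.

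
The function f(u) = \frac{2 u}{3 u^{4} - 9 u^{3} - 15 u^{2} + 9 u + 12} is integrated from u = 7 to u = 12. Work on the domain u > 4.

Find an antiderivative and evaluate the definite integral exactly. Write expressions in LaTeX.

The denominator factors as 3 \left(u - 4\right) \left(u - 1\right) \left(u + 1\right)^{2}; partial fractions split f into directly integrable pieces: \frac{1}{50 \left(u + 1\right)} - \frac{1}{15 \left(u + 1\right)^{2}} - \frac{1}{18 \left(u - 1\right)} + \frac{8}{225 \left(u - 4\right)}.
F(u) = \frac{16 u \log{\left(u - 4 \right)} - 25 u \log{\left(u - 1 \right)} + 9 u \log{\left(u + 1 \right)} + 16 \log{\left(u - 4 \right)} - 25 \log{\left(u - 1 \right)} + 9 \log{\left(u + 1 \right)} + 30}{450 u + 450} is an antiderivative of f.
Check: d/du[\frac{16 u \log{\left(u - 4 \right)} - 25 u \log{\left(u - 1 \right)} + 9 u \log{\left(u + 1 \right)} + 16 \log{\left(u - 4 \right)} - 25 \log{\left(u - 1 \right)} + 9 \log{\left(u + 1 \right)} + 30}{450 u + 450}] = \frac{2 u}{3 u^{4} - 9 u^{3} - 15 u^{2} + 9 u + 12} = f(u).
F(12) = - \frac{\log{\left(11 \right)}}{18} + \frac{1}{195} + \frac{\log{\left(13 \right)}}{50} + \frac{8 \log{\left(8 \right)}}{225}; F(7) = - \frac{\log{\left(6 \right)}}{18} + \frac{1}{120} + \frac{8 \log{\left(3 \right)}}{225} + \frac{\log{\left(8 \right)}}{50}.
Integral = F(12) - F(7) = - \frac{\log{\left(11 \right)}}{18} - \frac{8 \log{\left(3 \right)}}{225} - \frac{1}{312} + \frac{7 \log{\left(8 \right)}}{450} + \frac{\log{\left(13 \right)}}{50} + \frac{\log{\left(6 \right)}}{18}.

Antiderivative: F(u) = \frac{16 u \log{\left(u - 4 \right)} - 25 u \log{\left(u - 1 \right)} + 9 u \log{\left(u + 1 \right)} + 16 \log{\left(u - 4 \right)} - 25 \log{\left(u - 1 \right)} + 9 \log{\left(u + 1 \right)} + 30}{450 u + 450}; value = - \frac{\log{\left(11 \right)}}{18} - \frac{8 \log{\left(3 \right)}}{225} - \frac{1}{312} + \frac{7 \log{\left(8 \right)}}{450} + \frac{\log{\left(13 \right)}}{50} + \frac{\log{\left(6 \right)}}{18}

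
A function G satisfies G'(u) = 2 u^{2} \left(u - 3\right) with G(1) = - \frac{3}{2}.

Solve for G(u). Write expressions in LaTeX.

G(u) = \frac{u^{3} \left(u - 4\right)}{2}

The proposed G(u) is checked by its d/du: the result must match the given G'(u).
A general antiderivative is \frac{u^{4}}{2} - 2 u^{3} + C.
The condition gives C = - \frac{3}{2} - (- \frac{3}{2}) = 0.
So G(u) = \frac{u^{3} \left(u - 4\right)}{2}.
Check: d/du[\frac{u^{3} \left(u - 4\right)}{2}] = 2 u^{3} - 6 u^{2}, which equals G'(u).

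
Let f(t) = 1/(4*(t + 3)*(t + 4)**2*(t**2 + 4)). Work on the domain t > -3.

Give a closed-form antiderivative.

The denominator factors as 4*(t + 3)*(t + 4)**2*(t**2 + 4); partial fractions split f into directly integrable pieces: -(9*t - 1)/(5200*(t**2 + 4)) - 7/(400*(t + 4)) - 1/(80*(t + 4)**2) + 1/(52*(t + 3)).
Check: d/dt[(200*(t + 4)*log(t + 3) - 182*(t + 4)*log(t + 4) - 9*(t + 4)*log(t**2 + 4) + (t + 4)*atan(t/2) + 130)/(10400*(t + 4))] = 1/(4*t**5 + 44*t**4 + 176*t**3 + 368*t**2 + 640*t + 768), which equals f(t).

An antiderivative is F(t) = (200*(t + 4)*log(t + 3) - 182*(t + 4)*log(t + 4) - 9*(t + 4)*log(t**2 + 4) + (t + 4)*atan(t/2) + 130)/(10400*(t + 4)).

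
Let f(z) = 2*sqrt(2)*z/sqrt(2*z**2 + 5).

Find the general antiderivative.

The substitution u = z**2 + 5/2 works: f is exactly (dF/du)*(du/dz) for that inner function.
Check: d/dz[2*sqrt(z**2 + 5/2)] = 2*sqrt(2)*z/sqrt(2*z**2 + 5) = f(z).

F(z) = 2*sqrt(z**2 + 5/2) + C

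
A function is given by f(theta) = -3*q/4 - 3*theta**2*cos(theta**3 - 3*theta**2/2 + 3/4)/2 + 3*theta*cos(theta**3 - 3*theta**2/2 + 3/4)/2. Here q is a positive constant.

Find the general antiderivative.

F(theta) = (-3*q*theta - 2*sin(theta**3 - 3*theta**2/2 + 3/4))/4 + C

The integrand splits into summands that can be handled one at a time.
Check: d/dtheta[(-3*q*theta - 2*sin(theta**3 - 3*theta**2/2 + 3/4))/4] = -3*q/4 - 3*theta**2*cos(theta**3 - 3*theta**2/2 + 3/4)/2 + 3*theta*cos(theta**3 - 3*theta**2/2 + 3/4)/2 = f(theta).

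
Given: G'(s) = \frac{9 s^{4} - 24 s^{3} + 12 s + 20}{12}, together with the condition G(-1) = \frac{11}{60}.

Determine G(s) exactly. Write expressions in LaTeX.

G(s) = \frac{9 s^{5} - 30 s^{4} + 30 s^{2} + 100 s + 120}{60}

Any candidate G(s) must reproduce the stated G'(s) exactly.
A general antiderivative is \frac{3 s^{5}}{20} - \frac{s^{4}}{2} + \frac{s^{2}}{2} + \frac{5 s}{3} + C.
The condition gives C = \frac{11}{60} - (- \frac{109}{60}) = 2.
So G(s) = \frac{9 s^{5} - 30 s^{4} + 30 s^{2} + 100 s + 120}{60}.
Check: d/ds[\frac{9 s^{5} - 30 s^{4} + 30 s^{2} + 100 s + 120}{60}] = \frac{3 s^{4}}{4} - 2 s^{3} + s + \frac{5}{3}, which equals G'(s).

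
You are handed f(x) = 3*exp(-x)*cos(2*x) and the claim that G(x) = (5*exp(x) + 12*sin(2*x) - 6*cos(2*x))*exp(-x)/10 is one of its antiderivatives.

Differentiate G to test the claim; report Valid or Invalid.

d/dx[G] = 3*exp(-x)*cos(2*x)
This equals f(x) exactly, so the claim holds.

Valid: G'(x) = f(x).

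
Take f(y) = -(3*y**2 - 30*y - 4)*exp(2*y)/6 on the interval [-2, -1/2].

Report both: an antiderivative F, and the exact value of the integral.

Antiderivative: F(y) = (-6*y**2 + 66*y - 25)*exp(2*y)/24; value = -119*exp(-1)/48 + 181*exp(-4)/24

Recognize the product-rule pattern: f = u'v + uv' with u = -y**2/4 + 11*y/4 - 25/24, v = exp(2*y), so integration by parts undoes it.
F(y) = (-6*y**2 + 66*y - 25)*exp(2*y)/24 is an antiderivative of f.
Check: d/dy[(-6*y**2 + 66*y - 25)*exp(2*y)/24] = -y**2*exp(2*y)/2 + 5*y*exp(2*y) + 2*exp(2*y)/3, which equals f(y).
F(-1/2) = -119*exp(-1)/48; F(-2) = -181*exp(-4)/24.
Integral = F(-1/2) - F(-2) = -119*exp(-1)/48 + 181*exp(-4)/24.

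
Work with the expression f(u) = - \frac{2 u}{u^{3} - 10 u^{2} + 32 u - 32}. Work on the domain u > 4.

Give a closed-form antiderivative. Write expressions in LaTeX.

Factor the denominator (\left(u - 4\right)^{2} \left(u - 2\right)) and decompose: f = - \frac{1}{u - 2} + \frac{1}{u - 4} - \frac{4}{\left(u - 4\right)^{2}}; each piece integrates to a log, atan, or power term.
Check: d/du[\log{\left(u - 4 \right)} - \log{\left(u - 2 \right)} + \frac{4}{u - 4}] = - \frac{2 u}{u^{3} - 10 u^{2} + 32 u - 32} = f(u).

An antiderivative is F(u) = \log{\left(u - 4 \right)} - \log{\left(u - 2 \right)} + \frac{4}{u - 4}.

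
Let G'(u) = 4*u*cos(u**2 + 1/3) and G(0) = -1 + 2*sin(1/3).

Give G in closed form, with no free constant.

G(u) = 2*sin(u**2 + 1/3) - 1

G'(u) matches the chain-rule pattern g'(h)*h' with inner function h(u) = u**2 + 1/3; substituting w = h(u) collapses the integral.
A general antiderivative is 2*sin(u**2 + 1/3) + C.
The condition gives C = -1 + 2*sin(1/3) - (2*sin(1/3)) = -1.
So G(u) = 2*sin(u**2 + 1/3) - 1.
Check: d/du[2*sin(u**2 + 1/3) - 1] = 4*u*cos(u**2 + 1/3) = G'(u).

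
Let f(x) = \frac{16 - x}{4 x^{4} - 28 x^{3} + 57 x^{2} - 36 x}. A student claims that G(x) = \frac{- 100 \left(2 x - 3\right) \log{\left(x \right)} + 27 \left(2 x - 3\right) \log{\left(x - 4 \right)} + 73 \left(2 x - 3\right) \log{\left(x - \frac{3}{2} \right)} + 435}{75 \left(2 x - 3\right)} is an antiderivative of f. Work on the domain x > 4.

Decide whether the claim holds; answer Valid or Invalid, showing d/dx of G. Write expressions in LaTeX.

d/dx[G] = \frac{48 - 3 x}{4 x^{4} - 28 x^{3} + 57 x^{2} - 36 x}
d/dx[G] - f(x) = \frac{32 - 2 x}{4 x^{4} - 28 x^{3} + 57 x^{2} - 36 x} != 0.

Invalid: d/dx[G] - f = \frac{32 - 2 x}{4 x^{4} - 28 x^{3} + 57 x^{2} - 36 x}, which is not 0.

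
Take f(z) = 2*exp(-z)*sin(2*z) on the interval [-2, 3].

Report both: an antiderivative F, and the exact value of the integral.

An antiderivative F(z) passes only if d/dz[F] lands on f(z) exactly.
F(z) = (-2*sin(2*z) - 4*cos(2*z))*exp(-z)/5 is an antiderivative of f.
Check: d/dz[(-2*sin(2*z) - 4*cos(2*z))*exp(-z)/5] = 2*exp(-z)*sin(2*z) = f(z).
F(3) = -4*exp(-3)*cos(6)/5 - 2*exp(-3)*sin(6)/5; F(-2) = 2*exp(2)*sin(4)/5 - 4*exp(2)*cos(4)/5.
Integral = F(3) - F(-2) = 4*exp(2)*cos(4)/5 - 4*exp(-3)*cos(6)/5 - 2*exp(-3)*sin(6)/5 - 2*exp(2)*sin(4)/5.

Antiderivative: F(z) = (-2*sin(2*z) - 4*cos(2*z))*exp(-z)/5; value = 4*exp(2)*cos(4)/5 - 4*exp(-3)*cos(6)/5 - 2*exp(-3)*sin(6)/5 - 2*exp(2)*sin(4)/5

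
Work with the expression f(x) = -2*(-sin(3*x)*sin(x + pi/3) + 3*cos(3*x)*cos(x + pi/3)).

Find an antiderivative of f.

Recognize the product-rule pattern: f = u'v + uv' with u = -2*cos(x + pi/3), v = sin(3*x), so integration by parts undoes it.
Check: d/dx[-2*sin(3*x)*cos(x + pi/3)] = 2*sin(3*x)*sin(x + pi/3) - 6*cos(3*x)*cos(x + pi/3), which equals f(x).

An antiderivative is F(x) = -2*sin(3*x)*cos(x + pi/3).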